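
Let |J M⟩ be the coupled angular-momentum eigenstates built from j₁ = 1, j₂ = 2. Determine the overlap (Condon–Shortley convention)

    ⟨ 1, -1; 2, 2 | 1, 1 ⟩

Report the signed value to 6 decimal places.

j₁+j₂−J=2  J+j₁−j₂=0  J−j₁+j₂=2  j₁+j₂+J+1=5
(j₁±m₁, j₂±m₂, J±M) = (0,2,4,0,2,0)
P² = 48/5
sum k=2..2:
  [2] +1/4 = 1/4
S = 1/4
C² = P²·S² = 3/5 ; C = +0.774597

+√(3/5) = +0.774597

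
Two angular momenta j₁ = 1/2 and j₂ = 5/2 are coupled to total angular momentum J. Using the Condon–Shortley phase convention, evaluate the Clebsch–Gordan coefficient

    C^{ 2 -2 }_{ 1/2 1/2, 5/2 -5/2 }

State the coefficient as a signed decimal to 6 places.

+√(5/6) = +0.912871

triangle: 1!·0!·4!/6! = 24/720
(j±m)!: 1!·0!·0!·5!·0!·4! = 2880
prefactor² = (2J+1)·Δ·N² = 480
  k=0: +1/(0!·1!·0!·0!·0!·4!) = 1/24
Σ = 1/24  ⇒  CG² = 480·1/24² = 5/6
CG = +√(5/6) = +0.912871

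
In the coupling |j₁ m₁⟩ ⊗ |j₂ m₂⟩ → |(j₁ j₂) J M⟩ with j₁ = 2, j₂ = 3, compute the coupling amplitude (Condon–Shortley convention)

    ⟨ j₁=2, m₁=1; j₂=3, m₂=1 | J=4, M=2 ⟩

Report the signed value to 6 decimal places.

√[9·1!3!5!/10! · 3!1!4!2!6!2!] = √(5184/7)
  +(−1)^0/∏(0,1,1,4,2,1)! = 1/48  (running 1/48)
  +(−1)^1/∏(1,0,0,3,3,2)! = -1/72  (running 1/144)
⟨..|..⟩ = √(5184/7)·(1/144) = +0.188982

+0.188982  (= +√(1/28))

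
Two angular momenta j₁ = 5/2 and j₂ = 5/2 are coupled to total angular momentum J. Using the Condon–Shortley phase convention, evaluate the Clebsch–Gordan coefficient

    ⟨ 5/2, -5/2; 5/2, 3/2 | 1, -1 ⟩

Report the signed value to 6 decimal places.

+√(1/7) = +0.377964

triangle: 4!·1!·1!/7! = 24/5040
(j±m)!: 0!·5!·4!·1!·0!·2! = 5760
prefactor² = (2J+1)·Δ·N² = 576/7
  k=4: +1/(4!·0!·1!·0!·0!·1!) = 1/24
Σ = 1/24  ⇒  CG² = 576/7·1/24² = 1/7
CG = +√(1/7) = +0.377964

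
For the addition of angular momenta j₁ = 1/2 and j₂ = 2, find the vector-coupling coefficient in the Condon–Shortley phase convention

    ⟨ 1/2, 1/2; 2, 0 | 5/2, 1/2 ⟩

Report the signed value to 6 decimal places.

triangle: 0!·1!·4!/6! = 24/720
(j±m)!: 1!·0!·2!·2!·3!·2! = 48
prefactor² = (2J+1)·Δ·N² = 48/5
  k=0: +1/(0!·0!·0!·2!·1!·2!) = 1/4
Σ = 1/4  ⇒  CG² = 48/5·1/4² = 3/5
CG = +√(3/5) = +0.774597

+√(3/5) = +0.774597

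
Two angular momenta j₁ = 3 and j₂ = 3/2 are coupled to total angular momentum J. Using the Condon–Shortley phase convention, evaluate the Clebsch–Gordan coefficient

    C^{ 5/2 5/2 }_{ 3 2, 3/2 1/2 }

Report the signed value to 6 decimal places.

−√(5/14) ≈ -0.597614

triangle: 2!*4!*1!/8! = 48/40320
(j±m)!: 5!*1!*2!*1!*5!*0! = 28800
prefactor² = (2J+1)*Δ*N² = 1440/7
  k=1: −1/(1!*1!*0!*1!*4!*0!) = -1/24
Σ = -1/24  ⇒  CG² = 1440/7*(-1/24)² = 5/14
CG = −√(5/14) = -0.597614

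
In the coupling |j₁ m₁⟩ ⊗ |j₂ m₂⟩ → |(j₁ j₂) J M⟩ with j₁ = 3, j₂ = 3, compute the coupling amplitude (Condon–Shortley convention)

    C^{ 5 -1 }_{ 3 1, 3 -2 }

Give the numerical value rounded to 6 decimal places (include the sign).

j₁+j₂−J=1  J+j₁−j₂=5  J−j₁+j₂=5  j₁+j₂+J+1=12
(j₁±m₁, j₂±m₂, J±M) = (4,2,1,5,4,6)
P² = 230400/7
sum k=0..1:
  [0] +1/288 = 1/288
  [1] −1/2880 = -1/2880
S = 1/320
C² = P²·S² = 9/28 ; C = +0.566947

+√(9/28) ≈ +0.566947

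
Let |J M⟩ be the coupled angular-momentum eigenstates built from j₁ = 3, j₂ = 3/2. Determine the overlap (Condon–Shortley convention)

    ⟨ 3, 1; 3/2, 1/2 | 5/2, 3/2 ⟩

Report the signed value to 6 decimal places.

j₁+j₂−J=2  J+j₁−j₂=4  J−j₁+j₂=1  j₁+j₂+J+1=8
(j₁±m₁, j₂±m₂, J±M) = (4,2,2,1,4,1)
P² = 576/35
sum k=1..2:
  [1] −1/6 = -1/6
  [2] +1/48 = 1/48
S = -7/48
C² = P²·S² = 7/20 ; C = -0.591608

−√(7/20) = -0.591608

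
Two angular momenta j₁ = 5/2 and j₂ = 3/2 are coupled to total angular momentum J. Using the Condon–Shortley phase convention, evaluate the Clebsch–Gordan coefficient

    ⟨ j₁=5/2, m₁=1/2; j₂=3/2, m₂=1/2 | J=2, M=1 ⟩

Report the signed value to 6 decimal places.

-0.545545  (= −√(25/84))

√[5·2!3!1!/7! · 3!2!2!1!3!1!] = √(12/7)
  +(−1)^1/∏(1,1,1,1,2,0)! = -1/2  (running -1/2)
  +(−1)^2/∏(2,0,0,0,3,1)! = 1/12  (running -5/12)
⟨..|..⟩ = √(12/7)·(-5/12) = -0.545545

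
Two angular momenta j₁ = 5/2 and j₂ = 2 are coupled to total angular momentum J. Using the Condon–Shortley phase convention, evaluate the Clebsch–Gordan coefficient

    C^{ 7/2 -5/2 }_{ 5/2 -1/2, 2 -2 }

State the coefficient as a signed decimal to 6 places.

triangle: 1!*4!*3!/9! = 144/362880
(j±m)!: 2!*3!*0!*4!*1!*6! = 207360
prefactor² = (2J+1)*Δ*N² = 4608/7
  k=0: +1/(0!*1!*3!*0!*1!*3!) = 1/36
Σ = 1/36  ⇒  CG² = 4608/7*1/36² = 32/63
CG = +√(32/63) = +0.712697

+√(32/63) ≈ +0.712697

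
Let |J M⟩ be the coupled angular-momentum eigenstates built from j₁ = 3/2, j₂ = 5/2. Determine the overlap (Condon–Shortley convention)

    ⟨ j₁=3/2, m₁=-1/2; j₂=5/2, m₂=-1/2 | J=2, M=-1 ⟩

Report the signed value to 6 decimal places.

triangle: 2!*1!*3!/7! = 12/5040
(j±m)!: 1!*2!*2!*3!*1!*3! = 144
prefactor² = (2J+1)*Δ*N² = 12/7
  k=1: −1/(1!*1!*1!*1!*0!*2!) = -1/2
  k=2: +1/(2!*0!*0!*0!*1!*3!) = 1/12
Σ = -5/12  ⇒  CG² = 12/7*(-5/12)² = 25/84
CG = −√(25/84) = -0.545545

−√(25/84) = -0.545545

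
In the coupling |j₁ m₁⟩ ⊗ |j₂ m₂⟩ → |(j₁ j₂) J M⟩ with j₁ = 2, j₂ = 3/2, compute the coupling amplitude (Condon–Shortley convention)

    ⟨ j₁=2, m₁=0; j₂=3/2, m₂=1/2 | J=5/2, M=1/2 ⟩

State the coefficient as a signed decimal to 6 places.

j₁+j₂−J=1  J+j₁−j₂=3  J−j₁+j₂=2  j₁+j₂+J+1=7
(j₁±m₁, j₂±m₂, J±M) = (2,2,2,1,3,2)
P² = 48/35
sum k=0..1:
  [0] +1/4 = 1/4
  [1] −1/2 = -1/2
S = -1/4
C² = P²·S² = 3/35 ; C = -0.292770

−√(3/35) ≈ -0.292770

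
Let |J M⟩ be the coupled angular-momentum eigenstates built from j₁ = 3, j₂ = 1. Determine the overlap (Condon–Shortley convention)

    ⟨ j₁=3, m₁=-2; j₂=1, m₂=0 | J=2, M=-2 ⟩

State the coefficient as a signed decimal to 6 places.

−√(5/21) = -0.487950

triangle: 2!·4!·0!/7! = 48/5040
(j±m)!: 1!·5!·1!·1!·0!·4! = 2880
prefactor² = (2J+1)·Δ·N² = 960/7
  k=1: −1/(1!·1!·4!·0!·0!·0!) = -1/24
Σ = -1/24  ⇒  CG² = 960/7·(-1/24)² = 5/21
CG = −√(5/21) = -0.487950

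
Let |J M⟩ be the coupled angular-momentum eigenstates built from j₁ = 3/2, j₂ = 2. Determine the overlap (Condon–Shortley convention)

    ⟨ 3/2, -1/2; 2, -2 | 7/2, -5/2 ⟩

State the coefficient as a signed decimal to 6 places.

triangle: 0!×3!×4!/8! = 144/40320
(j±m)!: 1!×2!×0!×4!×1!×6! = 34560
prefactor² = (2J+1)×Δ×N² = 6912/7
  k=0: +1/(0!×0!×2!×0!×1!×4!) = 1/48
Σ = 1/48  ⇒  CG² = 6912/7×1/48² = 3/7
CG = +√(3/7) = +0.654654

+√(3/7) ≈ +0.654654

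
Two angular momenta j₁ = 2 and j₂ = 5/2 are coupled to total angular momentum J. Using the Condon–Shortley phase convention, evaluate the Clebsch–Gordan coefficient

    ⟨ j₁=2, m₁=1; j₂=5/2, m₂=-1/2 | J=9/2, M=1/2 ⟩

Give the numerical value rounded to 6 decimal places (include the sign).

+√(20/63) = +0.563436

j₁+j₂−J=0  J+j₁−j₂=4  J−j₁+j₂=5  j₁+j₂+J+1=10
(j₁±m₁, j₂±m₂, J±M) = (3,1,2,3,5,4)
P² = 11520/7
sum k=0..0:
  [0] +1/72 = 1/72
S = 1/72
C² = P²·S² = 20/63 ; C = +0.563436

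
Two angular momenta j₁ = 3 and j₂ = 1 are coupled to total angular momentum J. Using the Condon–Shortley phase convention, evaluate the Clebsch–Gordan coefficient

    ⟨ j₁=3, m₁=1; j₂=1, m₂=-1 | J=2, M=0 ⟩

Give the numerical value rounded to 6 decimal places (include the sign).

+0.534522

triangle: 2!*4!*0!/7! = 48/5040
(j±m)!: 4!*2!*0!*2!*2!*2! = 384
prefactor² = (2J+1)*Δ*N² = 128/7
  k=0: +1/(0!*2!*2!*0!*2!*0!) = 1/8
Σ = 1/8  ⇒  CG² = 128/7*1/8² = 2/7
CG = +√(2/7) = +0.534522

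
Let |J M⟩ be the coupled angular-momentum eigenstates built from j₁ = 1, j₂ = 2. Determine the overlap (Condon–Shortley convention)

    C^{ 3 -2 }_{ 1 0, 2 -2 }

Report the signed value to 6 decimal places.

+√(1/3) ≈ +0.577350

triangle: 0!*2!*4!/7! = 48/5040
(j±m)!: 1!*1!*0!*4!*1!*5! = 2880
prefactor² = (2J+1)*Δ*N² = 192
  k=0: +1/(0!*0!*1!*0!*1!*4!) = 1/24
Σ = 1/24  ⇒  CG² = 192*1/24² = 1/3
CG = +√(1/3) = +0.577350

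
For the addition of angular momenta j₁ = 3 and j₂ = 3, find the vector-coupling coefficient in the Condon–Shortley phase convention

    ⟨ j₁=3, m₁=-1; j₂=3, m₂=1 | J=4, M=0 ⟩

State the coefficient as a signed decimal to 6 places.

j₁+j₂−J=2  J+j₁−j₂=4  J−j₁+j₂=4  j₁+j₂+J+1=11
(j₁±m₁, j₂±m₂, J±M) = (2,4,4,2,4,4)
P² = 663552/1925
sum k=0..2:
  [0] +1/1152 = 1/1152
  [1] −1/36 = -1/36
  [2] +1/32 = 1/32
S = 5/1152
C² = P²·S² = 1/154 ; C = +0.080582

+√(1/154) ≈ +0.080582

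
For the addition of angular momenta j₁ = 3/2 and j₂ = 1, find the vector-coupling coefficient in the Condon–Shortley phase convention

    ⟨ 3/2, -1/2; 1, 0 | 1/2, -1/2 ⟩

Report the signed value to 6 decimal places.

-0.577350  (= −√(1/3))

triangle: 2!×1!×0!/4! = 2/24
(j±m)!: 1!×2!×1!×1!×0!×1! = 2
prefactor² = (2J+1)×Δ×N² = 1/3
  k=1: −1/(1!×1!×1!×0!×0!×0!) = -1
Σ = -1  ⇒  CG² = 1/3×(-1)² = 1/3
CG = −√(1/3) = -0.577350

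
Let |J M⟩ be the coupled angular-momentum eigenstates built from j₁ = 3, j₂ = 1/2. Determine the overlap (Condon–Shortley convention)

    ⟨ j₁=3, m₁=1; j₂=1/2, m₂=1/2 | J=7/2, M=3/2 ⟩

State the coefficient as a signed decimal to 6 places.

+√(5/7) ≈ +0.845154

√[8·0!6!1!/8! · 4!2!1!0!5!2!] = √(11520/7)
  +(−1)^0/∏(0,0,2,1,4,0)! = 1/48  (running 1/48)
⟨..|..⟩ = √(11520/7)·(1/48) = +0.845154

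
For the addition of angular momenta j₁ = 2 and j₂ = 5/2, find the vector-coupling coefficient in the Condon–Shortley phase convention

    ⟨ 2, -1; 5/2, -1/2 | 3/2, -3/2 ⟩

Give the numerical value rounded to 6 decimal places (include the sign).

+√(9/35) ≈ +0.507093

j₁+j₂−J=3  J+j₁−j₂=1  J−j₁+j₂=2  j₁+j₂+J+1=7
(j₁±m₁, j₂±m₂, J±M) = (1,3,2,3,0,3)
P² = 144/35
sum k=2..2:
  [2] +1/4 = 1/4
S = 1/4
C² = P²·S² = 9/35 ; C = +0.507093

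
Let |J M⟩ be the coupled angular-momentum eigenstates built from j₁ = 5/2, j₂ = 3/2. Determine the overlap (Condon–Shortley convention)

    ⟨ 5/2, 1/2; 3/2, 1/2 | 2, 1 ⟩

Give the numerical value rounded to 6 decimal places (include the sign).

-0.545545

√[5·2!3!1!/7! · 3!2!2!1!3!1!] = √(12/7)
  +(−1)^1/∏(1,1,1,1,2,0)! = -1/2  (running -1/2)
  +(−1)^2/∏(2,0,0,0,3,1)! = 1/12  (running -5/12)
⟨..|..⟩ = √(12/7)·(-5/12) = -0.545545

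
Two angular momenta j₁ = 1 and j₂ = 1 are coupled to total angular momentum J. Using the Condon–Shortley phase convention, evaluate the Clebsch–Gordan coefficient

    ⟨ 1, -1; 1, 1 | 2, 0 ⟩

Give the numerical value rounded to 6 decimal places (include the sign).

√[5·0!2!2!/5! · 0!2!2!0!2!2!] = √(8/3)
  +(−1)^0/∏(0,0,2,2,0,0)! = 1/4  (running 1/4)
⟨..|..⟩ = √(8/3)·(1/4) = +0.408248

+√(1/6) = +0.408248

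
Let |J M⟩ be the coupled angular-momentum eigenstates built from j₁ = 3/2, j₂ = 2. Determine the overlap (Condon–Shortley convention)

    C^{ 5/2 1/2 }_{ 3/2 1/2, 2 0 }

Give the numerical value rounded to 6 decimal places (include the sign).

+√(3/35) ≈ +0.292770

triangle: 1!·2!·3!/7! = 12/5040
(j±m)!: 2!·1!·2!·2!·3!·2! = 96
prefactor² = (2J+1)·Δ·N² = 48/35
  k=0: +1/(0!·1!·1!·2!·1!·1!) = 1/2
  k=1: −1/(1!·0!·0!·1!·2!·2!) = -1/4
Σ = 1/4  ⇒  CG² = 48/35·1/4² = 3/35
CG = +√(3/35) = +0.292770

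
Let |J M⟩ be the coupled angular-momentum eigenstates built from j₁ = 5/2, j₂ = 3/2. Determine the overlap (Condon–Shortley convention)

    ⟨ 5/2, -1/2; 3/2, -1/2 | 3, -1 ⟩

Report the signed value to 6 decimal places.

+0.129099  (= +√(1/60))

√[7·1!4!2!/8! · 2!3!1!2!2!4!] = √(48/5)
  +(−1)^0/∏(0,1,3,1,1,1)! = 1/6  (running 1/6)
  +(−1)^1/∏(1,0,2,0,2,2)! = -1/8  (running 1/24)
⟨..|..⟩ = √(48/5)·(1/24) = +0.129099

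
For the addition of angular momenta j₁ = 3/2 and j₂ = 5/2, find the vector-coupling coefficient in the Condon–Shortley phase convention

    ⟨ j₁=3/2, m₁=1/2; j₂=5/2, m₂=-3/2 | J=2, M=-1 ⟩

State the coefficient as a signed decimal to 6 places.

+√(1/42) = +0.154303

j₁+j₂−J=2  J+j₁−j₂=1  J−j₁+j₂=3  j₁+j₂+J+1=7
(j₁±m₁, j₂±m₂, J±M) = (2,1,1,4,1,3)
P² = 24/7
sum k=0..1:
  [0] +1/4 = 1/4
  [1] −1/6 = -1/6
S = 1/12
C² = P²·S² = 1/42 ; C = +0.154303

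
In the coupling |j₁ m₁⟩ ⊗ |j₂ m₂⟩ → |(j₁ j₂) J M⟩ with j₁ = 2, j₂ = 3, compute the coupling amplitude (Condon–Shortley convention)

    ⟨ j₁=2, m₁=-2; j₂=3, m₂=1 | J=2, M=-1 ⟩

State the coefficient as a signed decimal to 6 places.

√[5·3!1!3!/8! · 0!4!4!2!1!3!] = √(216/7)
  +(−1)^3/∏(3,0,1,1,0,2)! = -1/12  (running -1/12)
⟨..|..⟩ = √(216/7)·(-1/12) = -0.462910

-0.462910  (= −√(3/14))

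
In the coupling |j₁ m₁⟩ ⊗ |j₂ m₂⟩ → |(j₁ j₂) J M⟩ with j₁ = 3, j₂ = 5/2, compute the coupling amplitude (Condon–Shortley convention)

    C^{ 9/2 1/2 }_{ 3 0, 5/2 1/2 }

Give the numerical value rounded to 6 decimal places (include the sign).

−√(10/231) ≈ -0.208063

triangle: 1!×5!×4!/11! = 2880/39916800
(j±m)!: 3!×3!×3!×2!×5!×4! = 1244160
prefactor² = (2J+1)×Δ×N² = 69120/77
  k=0: +1/(0!×1!×3!×3!×2!×1!) = 1/72
  k=1: −1/(1!×0!×2!×2!×3!×2!) = -1/48
Σ = -1/144  ⇒  CG² = 69120/77×(-1/144)² = 10/231
CG = −√(10/231) = -0.208063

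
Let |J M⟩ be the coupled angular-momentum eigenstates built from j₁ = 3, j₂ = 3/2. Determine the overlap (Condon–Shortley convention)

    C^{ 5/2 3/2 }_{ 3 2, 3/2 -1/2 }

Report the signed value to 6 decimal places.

+√(1/14) ≈ +0.267261

√[6·2!4!1!/8! · 5!1!1!2!4!1!] = √(288/7)
  +(−1)^0/∏(0,2,1,1,3,0)! = 1/12  (running 1/12)
  +(−1)^1/∏(1,1,0,0,4,1)! = -1/24  (running 1/24)
⟨..|..⟩ = √(288/7)·(1/24) = +0.267261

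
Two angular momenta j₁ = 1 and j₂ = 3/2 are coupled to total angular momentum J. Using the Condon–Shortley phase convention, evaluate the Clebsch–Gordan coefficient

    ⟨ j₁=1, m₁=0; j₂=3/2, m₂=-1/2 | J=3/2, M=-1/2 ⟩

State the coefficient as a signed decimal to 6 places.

√[4·1!1!2!/5! · 1!1!1!2!1!2!] = √(4/15)
  +(−1)^0/∏(0,1,1,1,0,1)! = 1  (running 1)
  +(−1)^1/∏(1,0,0,0,1,2)! = -1/2  (running 1/2)
⟨..|..⟩ = √(4/15)·(1/2) = +0.258199

+0.258199  (= +√(1/15))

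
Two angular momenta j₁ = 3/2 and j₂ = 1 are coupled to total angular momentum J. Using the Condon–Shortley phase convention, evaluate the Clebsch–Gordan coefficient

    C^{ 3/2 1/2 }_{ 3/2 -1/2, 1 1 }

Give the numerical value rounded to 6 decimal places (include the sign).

−√(8/15) ≈ -0.730297

j₁+j₂−J=1  J+j₁−j₂=2  J−j₁+j₂=1  j₁+j₂+J+1=5
(j₁±m₁, j₂±m₂, J±M) = (1,2,2,0,2,1)
P² = 8/15
sum k=1..1:
  [1] −1/1 = -1
S = -1
C² = P²·S² = 8/15 ; C = -0.730297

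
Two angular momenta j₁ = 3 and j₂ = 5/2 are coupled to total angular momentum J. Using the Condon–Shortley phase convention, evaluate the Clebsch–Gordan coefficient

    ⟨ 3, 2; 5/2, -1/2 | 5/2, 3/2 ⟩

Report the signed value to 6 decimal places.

triangle: 3!*3!*2!/9! = 72/362880
(j±m)!: 5!*1!*2!*3!*4!*1! = 34560
prefactor² = (2J+1)*Δ*N² = 288/7
  k=0: +1/(0!*3!*1!*2!*2!*0!) = 1/24
  k=1: −1/(1!*2!*0!*1!*3!*1!) = -1/12
Σ = -1/24  ⇒  CG² = 288/7*(-1/24)² = 1/14
CG = −√(1/14) = -0.267261

−√(1/14) = -0.267261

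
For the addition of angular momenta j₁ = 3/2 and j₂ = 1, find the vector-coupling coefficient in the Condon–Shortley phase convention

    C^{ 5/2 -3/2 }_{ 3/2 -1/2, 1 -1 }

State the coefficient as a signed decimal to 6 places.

√[6·0!3!2!/6! · 1!2!0!2!1!4!] = √(48/5)
  +(−1)^0/∏(0,0,2,0,1,2)! = 1/4  (running 1/4)
⟨..|..⟩ = √(48/5)·(1/4) = +0.774597

+√(3/5) ≈ +0.774597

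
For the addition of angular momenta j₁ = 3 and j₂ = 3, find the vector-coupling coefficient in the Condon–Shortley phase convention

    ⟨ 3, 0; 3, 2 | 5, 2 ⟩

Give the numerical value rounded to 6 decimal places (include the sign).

−√(1/3) ≈ -0.577350

triangle: 1!·5!·5!/12! = 14400/479001600
(j±m)!: 3!·3!·5!·1!·7!·3! = 130636800
prefactor² = (2J+1)·Δ·N² = 43200
  k=0: +1/(0!·1!·3!·5!·2!·0!) = 1/1440
  k=1: −1/(1!·0!·2!·4!·3!·1!) = -1/288
Σ = -1/360  ⇒  CG² = 43200·(-1/360)² = 1/3
CG = −√(1/3) = -0.577350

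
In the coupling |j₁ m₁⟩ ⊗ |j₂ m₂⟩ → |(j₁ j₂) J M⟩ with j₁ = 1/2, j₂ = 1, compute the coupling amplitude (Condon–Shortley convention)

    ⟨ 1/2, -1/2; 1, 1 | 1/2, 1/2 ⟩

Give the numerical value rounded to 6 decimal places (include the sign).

−√(2/3) = -0.816497

triangle: 1!*0!*1!/3! = 1/6
(j±m)!: 0!*1!*2!*0!*1!*0! = 2
prefactor² = (2J+1)*Δ*N² = 2/3
  k=1: −1/(1!*0!*0!*1!*0!*0!) = -1
Σ = -1  ⇒  CG² = 2/3*(-1)² = 2/3
CG = −√(2/3) = -0.816497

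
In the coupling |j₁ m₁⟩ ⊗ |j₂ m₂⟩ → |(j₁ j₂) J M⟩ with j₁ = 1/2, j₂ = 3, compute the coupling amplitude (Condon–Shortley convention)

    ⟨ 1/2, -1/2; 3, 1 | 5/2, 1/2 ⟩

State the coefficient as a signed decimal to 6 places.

j₁+j₂−J=1  J+j₁−j₂=0  J−j₁+j₂=5  j₁+j₂+J+1=7
(j₁±m₁, j₂±m₂, J±M) = (0,1,4,2,3,2)
P² = 576/7
sum k=1..1:
  [1] −1/12 = -1/12
S = -1/12
C² = P²·S² = 4/7 ; C = -0.755929

−√(4/7) = -0.755929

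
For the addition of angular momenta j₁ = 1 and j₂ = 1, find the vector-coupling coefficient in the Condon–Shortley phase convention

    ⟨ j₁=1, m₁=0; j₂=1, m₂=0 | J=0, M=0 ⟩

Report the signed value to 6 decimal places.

triangle: 2!×0!×0!/3! = 2/6
(j±m)!: 1!×1!×1!×1!×0!×0! = 1
prefactor² = (2J+1)×Δ×N² = 1/3
  k=1: −1/(1!×1!×0!×0!×0!×0!) = -1
Σ = -1  ⇒  CG² = 1/3×(-1)² = 1/3
CG = −√(1/3) = -0.577350

-0.577350  (= −√(1/3))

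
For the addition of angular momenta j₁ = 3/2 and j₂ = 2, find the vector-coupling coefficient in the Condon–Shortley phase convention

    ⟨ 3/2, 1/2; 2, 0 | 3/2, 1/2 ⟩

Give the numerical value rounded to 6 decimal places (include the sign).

triangle: 2!·1!·2!/6! = 4/720
(j±m)!: 2!·1!·2!·2!·2!·1! = 16
prefactor² = (2J+1)·Δ·N² = 16/45
  k=0: +1/(0!·2!·1!·2!·0!·0!) = 1/4
  k=1: −1/(1!·1!·0!·1!·1!·1!) = -1
Σ = -3/4  ⇒  CG² = 16/45·(-3/4)² = 1/5
CG = −√(1/5) = -0.447214

-0.447214  (= −√(1/5))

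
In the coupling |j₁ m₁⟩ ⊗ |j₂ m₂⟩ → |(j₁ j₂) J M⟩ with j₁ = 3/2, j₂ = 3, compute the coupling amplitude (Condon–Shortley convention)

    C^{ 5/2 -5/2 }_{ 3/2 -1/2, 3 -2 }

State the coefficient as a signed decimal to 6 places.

√[6·2!1!4!/8! · 1!2!1!5!0!5!] = √(1440/7)
  +(−1)^1/∏(1,1,1,0,0,4)! = -1/24  (running -1/24)
⟨..|..⟩ = √(1440/7)·(-1/24) = -0.597614

−√(5/14) ≈ -0.597614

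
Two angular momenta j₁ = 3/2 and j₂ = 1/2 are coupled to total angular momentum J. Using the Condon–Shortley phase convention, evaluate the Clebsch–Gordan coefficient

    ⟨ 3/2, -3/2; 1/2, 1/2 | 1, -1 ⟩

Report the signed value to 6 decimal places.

j₁+j₂−J=1  J+j₁−j₂=2  J−j₁+j₂=0  j₁+j₂+J+1=4
(j₁±m₁, j₂±m₂, J±M) = (0,3,1,0,0,2)
P² = 3
sum k=1..1:
  [1] −1/2 = -1/2
S = -1/2
C² = P²·S² = 3/4 ; C = -0.866025

−√(3/4) = -0.866025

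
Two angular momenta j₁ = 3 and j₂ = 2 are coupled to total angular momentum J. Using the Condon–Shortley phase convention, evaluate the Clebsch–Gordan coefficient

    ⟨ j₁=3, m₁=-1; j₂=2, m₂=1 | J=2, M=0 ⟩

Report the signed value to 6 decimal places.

+0.377964

√[5·3!3!1!/8! · 2!4!3!1!2!2!] = √(36/7)
  +(−1)^2/∏(2,1,2,1,1,0)! = 1/4  (running 1/4)
  +(−1)^3/∏(3,0,1,0,2,1)! = -1/12  (running 1/6)
⟨..|..⟩ = √(36/7)·(1/6) = +0.377964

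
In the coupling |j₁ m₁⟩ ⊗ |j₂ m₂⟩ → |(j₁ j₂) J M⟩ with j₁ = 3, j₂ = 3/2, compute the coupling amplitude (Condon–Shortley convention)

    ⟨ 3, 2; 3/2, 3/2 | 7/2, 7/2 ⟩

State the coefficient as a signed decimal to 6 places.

-0.577350  (= −√(1/3))

triangle: 1!×5!×2!/9! = 240/362880
(j±m)!: 5!×1!×3!×0!×7!×0! = 3628800
prefactor² = (2J+1)×Δ×N² = 19200
  k=1: −1/(1!×0!×0!×2!×5!×0!) = -1/240
Σ = -1/240  ⇒  CG² = 19200×(-1/240)² = 1/3
CG = −√(1/3) = -0.577350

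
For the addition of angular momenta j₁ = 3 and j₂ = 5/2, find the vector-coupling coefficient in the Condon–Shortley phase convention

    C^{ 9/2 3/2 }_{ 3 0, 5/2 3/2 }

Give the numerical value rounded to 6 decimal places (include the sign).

−√(45/154) ≈ -0.540562

triangle: 1!×5!×4!/11! = 2880/39916800
(j±m)!: 3!×3!×4!×1!×6!×3! = 3732480
prefactor² = (2J+1)×Δ×N² = 207360/77
  k=0: +1/(0!×1!×3!×4!×2!×0!) = 1/288
  k=1: −1/(1!×0!×2!×3!×3!×1!) = -1/72
Σ = -1/96  ⇒  CG² = 207360/77×(-1/96)² = 45/154
CG = −√(45/154) = -0.540562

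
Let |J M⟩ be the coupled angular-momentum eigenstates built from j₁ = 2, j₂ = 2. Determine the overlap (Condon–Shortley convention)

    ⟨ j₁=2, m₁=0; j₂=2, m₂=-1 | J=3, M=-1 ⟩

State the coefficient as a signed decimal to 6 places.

+√(1/5) = +0.447214

triangle: 1!*3!*3!/8! = 36/40320
(j±m)!: 2!*2!*1!*3!*2!*4! = 1152
prefactor² = (2J+1)*Δ*N² = 36/5
  k=0: +1/(0!*1!*2!*1!*1!*2!) = 1/4
  k=1: −1/(1!*0!*1!*0!*2!*3!) = -1/12
Σ = 1/6  ⇒  CG² = 36/5*1/6² = 1/5
CG = +√(1/5) = +0.447214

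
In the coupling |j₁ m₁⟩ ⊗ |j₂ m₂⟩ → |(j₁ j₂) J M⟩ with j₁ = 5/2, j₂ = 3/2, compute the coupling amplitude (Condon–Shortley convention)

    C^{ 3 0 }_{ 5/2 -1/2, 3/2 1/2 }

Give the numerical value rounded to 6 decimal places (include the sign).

−√(1/5) = -0.447214

√[7·1!4!2!/8! · 2!3!2!1!3!3!] = √(36/5)
  +(−1)^0/∏(0,1,3,2,1,0)! = 1/12  (running 1/12)
  +(−1)^1/∏(1,0,2,1,2,1)! = -1/4  (running -1/6)
⟨..|..⟩ = √(36/5)·(-1/6) = -0.447214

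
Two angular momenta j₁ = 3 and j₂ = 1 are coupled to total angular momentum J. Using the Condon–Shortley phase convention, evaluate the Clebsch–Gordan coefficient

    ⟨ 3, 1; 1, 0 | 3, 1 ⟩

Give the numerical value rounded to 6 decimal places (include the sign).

√[7·1!5!1!/8! · 4!2!1!1!4!2!] = √(48)
  +(−1)^0/∏(0,1,2,1,3,0)! = 1/12  (running 1/12)
  +(−1)^1/∏(1,0,1,0,4,1)! = -1/24  (running 1/24)
⟨..|..⟩ = √(48)·(1/24) = +0.288675

+0.288675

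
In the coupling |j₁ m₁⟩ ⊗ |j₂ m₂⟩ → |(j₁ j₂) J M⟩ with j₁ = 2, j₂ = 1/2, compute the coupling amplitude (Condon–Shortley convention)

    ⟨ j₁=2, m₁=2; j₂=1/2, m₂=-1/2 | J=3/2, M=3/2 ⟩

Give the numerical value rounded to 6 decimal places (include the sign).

+√(4/5) ≈ +0.894427

j₁+j₂−J=1  J+j₁−j₂=3  J−j₁+j₂=0  j₁+j₂+J+1=5
(j₁±m₁, j₂±m₂, J±M) = (4,0,0,1,3,0)
P² = 144/5
sum k=0..0:
  [0] +1/6 = 1/6
S = 1/6
C² = P²·S² = 4/5 ; C = +0.894427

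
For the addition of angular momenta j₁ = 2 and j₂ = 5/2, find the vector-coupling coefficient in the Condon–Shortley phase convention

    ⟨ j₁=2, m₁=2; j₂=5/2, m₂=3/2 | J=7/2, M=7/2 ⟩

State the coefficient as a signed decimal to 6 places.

+√(4/9) ≈ +0.666667

j₁+j₂−J=1  J+j₁−j₂=3  J−j₁+j₂=4  j₁+j₂+J+1=9
(j₁±m₁, j₂±m₂, J±M) = (4,0,4,1,7,0)
P² = 9216
sum k=0..0:
  [0] +1/144 = 1/144
S = 1/144
C² = P²·S² = 4/9 ; C = +0.666667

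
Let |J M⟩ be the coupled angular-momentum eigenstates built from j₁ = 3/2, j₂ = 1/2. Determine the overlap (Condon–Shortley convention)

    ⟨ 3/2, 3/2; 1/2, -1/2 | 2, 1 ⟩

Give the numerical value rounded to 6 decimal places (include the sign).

+√(1/4) = +0.500000

√[5·0!3!1!/5! · 3!0!0!1!3!1!] = √(9)
  +(−1)^0/∏(0,0,0,0,3,1)! = 1/6  (running 1/6)
⟨..|..⟩ = √(9)·(1/6) = +0.500000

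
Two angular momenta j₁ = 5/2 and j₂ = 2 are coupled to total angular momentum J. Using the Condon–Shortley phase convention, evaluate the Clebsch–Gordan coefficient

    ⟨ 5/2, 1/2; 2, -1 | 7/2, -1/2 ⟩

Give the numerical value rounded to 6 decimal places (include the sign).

√[8·1!4!3!/9! · 3!2!1!3!3!4!] = √(1152/35)
  +(−1)^0/∏(0,1,2,1,2,2)! = 1/8  (running 1/8)
  +(−1)^1/∏(1,0,1,0,3,3)! = -1/36  (running 7/72)
⟨..|..⟩ = √(1152/35)·(7/72) = +0.557773

+0.557773  (= +√(14/45))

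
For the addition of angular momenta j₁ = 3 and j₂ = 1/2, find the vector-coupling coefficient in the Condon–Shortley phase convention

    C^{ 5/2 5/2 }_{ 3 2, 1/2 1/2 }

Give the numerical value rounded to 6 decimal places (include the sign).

triangle: 1!*5!*0!/7! = 120/5040
(j±m)!: 5!*1!*1!*0!*5!*0! = 14400
prefactor² = (2J+1)*Δ*N² = 14400/7
  k=1: −1/(1!*0!*0!*0!*5!*0!) = -1/120
Σ = -1/120  ⇒  CG² = 14400/7*(-1/120)² = 1/7
CG = −√(1/7) = -0.377964

-0.377964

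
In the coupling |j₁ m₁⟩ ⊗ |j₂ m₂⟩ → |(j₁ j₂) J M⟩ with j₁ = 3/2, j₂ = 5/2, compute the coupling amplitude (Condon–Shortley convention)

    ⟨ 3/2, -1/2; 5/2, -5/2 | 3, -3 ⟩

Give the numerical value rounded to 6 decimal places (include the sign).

+√(5/8) ≈ +0.790569

triangle: 1!×2!×4!/8! = 48/40320
(j±m)!: 1!×2!×0!×5!×0!×6! = 172800
prefactor² = (2J+1)×Δ×N² = 1440
  k=0: +1/(0!×1!×2!×0!×0!×4!) = 1/48
Σ = 1/48  ⇒  CG² = 1440×1/48² = 5/8
CG = +√(5/8) = +0.790569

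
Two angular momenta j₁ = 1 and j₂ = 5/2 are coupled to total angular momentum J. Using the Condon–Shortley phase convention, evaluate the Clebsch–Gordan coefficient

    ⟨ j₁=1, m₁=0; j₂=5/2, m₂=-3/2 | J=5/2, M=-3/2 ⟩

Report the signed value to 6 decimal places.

triangle: 1!*1!*4!/7! = 24/5040
(j±m)!: 1!*1!*1!*4!*1!*4! = 576
prefactor² = (2J+1)*Δ*N² = 576/35
  k=0: +1/(0!*1!*1!*1!*0!*3!) = 1/6
  k=1: −1/(1!*0!*0!*0!*1!*4!) = -1/24
Σ = 1/8  ⇒  CG² = 576/35*1/8² = 9/35
CG = +√(9/35) = +0.507093

+√(9/35) = +0.507093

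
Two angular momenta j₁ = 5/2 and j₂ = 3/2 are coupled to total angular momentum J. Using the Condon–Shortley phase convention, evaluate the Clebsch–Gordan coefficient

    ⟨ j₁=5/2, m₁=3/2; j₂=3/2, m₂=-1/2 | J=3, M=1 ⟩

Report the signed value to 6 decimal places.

+√(49/120) ≈ +0.639010

triangle: 1!×4!×2!/8! = 48/40320
(j±m)!: 4!×1!×1!×2!×4!×2! = 2304
prefactor² = (2J+1)×Δ×N² = 96/5
  k=0: +1/(0!×1!×1!×1!×3!×1!) = 1/6
  k=1: −1/(1!×0!×0!×0!×4!×2!) = -1/48
Σ = 7/48  ⇒  CG² = 96/5×7/48² = 49/120
CG = +√(49/120) = +0.639010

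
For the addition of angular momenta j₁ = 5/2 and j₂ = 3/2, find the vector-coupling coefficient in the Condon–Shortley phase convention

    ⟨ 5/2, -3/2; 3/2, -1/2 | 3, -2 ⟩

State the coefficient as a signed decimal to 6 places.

√[7·1!4!2!/8! · 1!4!1!2!1!5!] = √(48)
  +(−1)^0/∏(0,1,4,1,0,1)! = 1/24  (running 1/24)
  +(−1)^1/∏(1,0,3,0,1,2)! = -1/12  (running -1/24)
⟨..|..⟩ = √(48)·(-1/24) = -0.288675

-0.288675  (= −√(1/12))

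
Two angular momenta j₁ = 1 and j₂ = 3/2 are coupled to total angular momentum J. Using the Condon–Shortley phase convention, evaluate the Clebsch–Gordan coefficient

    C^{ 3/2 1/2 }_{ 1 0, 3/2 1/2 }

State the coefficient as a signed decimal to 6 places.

triangle: 1!*1!*2!/5! = 2/120
(j±m)!: 1!*1!*2!*1!*2!*1! = 4
prefactor² = (2J+1)*Δ*N² = 4/15
  k=0: +1/(0!*1!*1!*2!*0!*0!) = 1/2
  k=1: −1/(1!*0!*0!*1!*1!*1!) = -1
Σ = -1/2  ⇒  CG² = 4/15*(-1/2)² = 1/15
CG = −√(1/15) = -0.258199

-0.258199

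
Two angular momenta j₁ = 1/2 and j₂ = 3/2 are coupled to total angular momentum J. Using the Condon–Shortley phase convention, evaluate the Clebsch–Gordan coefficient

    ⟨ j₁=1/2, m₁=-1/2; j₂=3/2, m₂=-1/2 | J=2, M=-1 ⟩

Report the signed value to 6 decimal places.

+√(3/4) = +0.866025

triangle: 0!*1!*3!/5! = 6/120
(j±m)!: 0!*1!*1!*2!*1!*3! = 12
prefactor² = (2J+1)*Δ*N² = 3
  k=0: +1/(0!*0!*1!*1!*0!*2!) = 1/2
Σ = 1/2  ⇒  CG² = 3*1/2² = 3/4
CG = +√(3/4) = +0.866025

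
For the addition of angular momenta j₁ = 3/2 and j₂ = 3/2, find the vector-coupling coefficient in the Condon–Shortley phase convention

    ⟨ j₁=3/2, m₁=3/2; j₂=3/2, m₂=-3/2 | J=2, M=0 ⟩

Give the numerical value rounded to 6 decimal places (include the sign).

+√(1/4) ≈ +0.500000

triangle: 1!×2!×2!/6! = 4/720
(j±m)!: 3!×0!×0!×3!×2!×2! = 144
prefactor² = (2J+1)×Δ×N² = 4
  k=0: +1/(0!×1!×0!×0!×2!×2!) = 1/4
Σ = 1/4  ⇒  CG² = 4×1/4² = 1/4
CG = +√(1/4) = +0.500000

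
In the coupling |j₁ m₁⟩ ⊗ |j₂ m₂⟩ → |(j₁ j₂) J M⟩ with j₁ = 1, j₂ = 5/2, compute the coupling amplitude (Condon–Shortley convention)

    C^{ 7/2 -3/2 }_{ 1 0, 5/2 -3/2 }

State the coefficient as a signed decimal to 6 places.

triangle: 0!*2!*5!/8! = 240/40320
(j±m)!: 1!*1!*1!*4!*2!*5! = 5760
prefactor² = (2J+1)*Δ*N² = 1920/7
  k=0: +1/(0!*0!*1!*1!*1!*4!) = 1/24
Σ = 1/24  ⇒  CG² = 1920/7*1/24² = 10/21
CG = +√(10/21) = +0.690066

+0.690066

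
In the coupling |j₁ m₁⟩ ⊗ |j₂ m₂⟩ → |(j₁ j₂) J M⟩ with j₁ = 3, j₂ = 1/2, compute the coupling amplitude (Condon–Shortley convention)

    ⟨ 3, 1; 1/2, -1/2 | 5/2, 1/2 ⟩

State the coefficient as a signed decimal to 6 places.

j₁+j₂−J=1  J+j₁−j₂=5  J−j₁+j₂=0  j₁+j₂+J+1=7
(j₁±m₁, j₂±m₂, J±M) = (4,2,0,1,3,2)
P² = 576/7
sum k=0..0:
  [0] +1/12 = 1/12
S = 1/12
C² = P²·S² = 4/7 ; C = +0.755929

+√(4/7) ≈ +0.755929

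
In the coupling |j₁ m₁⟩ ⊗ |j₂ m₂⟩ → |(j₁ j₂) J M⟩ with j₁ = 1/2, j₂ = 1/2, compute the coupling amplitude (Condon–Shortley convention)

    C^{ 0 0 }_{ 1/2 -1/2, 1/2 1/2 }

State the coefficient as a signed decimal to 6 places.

j₁+j₂−J=1  J+j₁−j₂=0  J−j₁+j₂=0  j₁+j₂+J+1=2
(j₁±m₁, j₂±m₂, J±M) = (0,1,1,0,0,0)
P² = 1/2
sum k=1..1:
  [1] −1/1 = -1
S = -1
C² = P²·S² = 1/2 ; C = -0.707107

-0.707107  (= −√(1/2))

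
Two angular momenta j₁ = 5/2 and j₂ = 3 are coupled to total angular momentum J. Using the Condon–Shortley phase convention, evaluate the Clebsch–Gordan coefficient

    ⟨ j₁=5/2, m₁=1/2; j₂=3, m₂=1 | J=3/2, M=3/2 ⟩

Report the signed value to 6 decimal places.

+0.507093  (= +√(9/35))

√[4·4!1!2!/8! · 3!2!4!2!3!0!] = √(576/35)
  +(−1)^2/∏(2,2,0,2,1,0)! = 1/8  (running 1/8)
⟨..|..⟩ = √(576/35)·(1/8) = +0.507093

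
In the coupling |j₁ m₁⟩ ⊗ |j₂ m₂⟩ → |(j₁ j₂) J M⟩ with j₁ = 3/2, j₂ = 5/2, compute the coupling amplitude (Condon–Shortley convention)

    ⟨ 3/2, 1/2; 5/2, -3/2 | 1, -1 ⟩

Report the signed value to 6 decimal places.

-0.547723  (= −√(3/10))

j₁+j₂−J=3  J+j₁−j₂=0  J−j₁+j₂=2  j₁+j₂+J+1=6
(j₁±m₁, j₂±m₂, J±M) = (2,1,1,4,0,2)
P² = 24/5
sum k=1..1:
  [1] −1/4 = -1/4
S = -1/4
C² = P²·S² = 3/10 ; C = -0.547723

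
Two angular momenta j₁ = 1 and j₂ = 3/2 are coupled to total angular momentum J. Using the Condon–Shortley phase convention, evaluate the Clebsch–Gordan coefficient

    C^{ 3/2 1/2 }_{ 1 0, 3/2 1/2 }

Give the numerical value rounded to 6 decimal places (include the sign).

√[4·1!1!2!/5! · 1!1!2!1!2!1!] = √(4/15)
  +(−1)^0/∏(0,1,1,2,0,0)! = 1/2  (running 1/2)
  +(−1)^1/∏(1,0,0,1,1,1)! = -1  (running -1/2)
⟨..|..⟩ = √(4/15)·(-1/2) = -0.258199

-0.258199  (= −√(1/15))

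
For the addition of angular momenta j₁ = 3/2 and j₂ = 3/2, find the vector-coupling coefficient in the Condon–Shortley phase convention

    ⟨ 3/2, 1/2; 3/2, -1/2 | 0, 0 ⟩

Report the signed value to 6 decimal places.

j₁+j₂−J=3  J+j₁−j₂=0  J−j₁+j₂=0  j₁+j₂+J+1=4
(j₁±m₁, j₂±m₂, J±M) = (2,1,1,2,0,0)
P² = 1
sum k=1..1:
  [1] −1/2 = -1/2
S = -1/2
C² = P²·S² = 1/4 ; C = -0.500000

-0.500000  (= −√(1/4))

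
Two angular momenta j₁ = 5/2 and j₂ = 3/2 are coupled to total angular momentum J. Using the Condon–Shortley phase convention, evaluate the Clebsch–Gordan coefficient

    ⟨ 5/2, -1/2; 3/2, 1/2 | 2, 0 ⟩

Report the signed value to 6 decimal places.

-0.267261  (= −√(1/14))

√[5·2!3!1!/7! · 2!3!2!1!2!2!] = √(8/7)
  +(−1)^1/∏(1,1,2,1,1,0)! = -1/2  (running -1/2)
  +(−1)^2/∏(2,0,1,0,2,1)! = 1/4  (running -1/4)
⟨..|..⟩ = √(8/7)·(-1/4) = -0.267261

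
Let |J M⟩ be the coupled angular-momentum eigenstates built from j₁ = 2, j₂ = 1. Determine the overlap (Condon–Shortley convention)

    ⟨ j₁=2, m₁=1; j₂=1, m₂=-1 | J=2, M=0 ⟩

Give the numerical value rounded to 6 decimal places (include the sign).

+√(1/2) = +0.707107

triangle: 1!*3!*1!/6! = 6/720
(j±m)!: 3!*1!*0!*2!*2!*2! = 48
prefactor² = (2J+1)*Δ*N² = 2
  k=0: +1/(0!*1!*1!*0!*2!*1!) = 1/2
Σ = 1/2  ⇒  CG² = 2*1/2² = 1/2
CG = +√(1/2) = +0.707107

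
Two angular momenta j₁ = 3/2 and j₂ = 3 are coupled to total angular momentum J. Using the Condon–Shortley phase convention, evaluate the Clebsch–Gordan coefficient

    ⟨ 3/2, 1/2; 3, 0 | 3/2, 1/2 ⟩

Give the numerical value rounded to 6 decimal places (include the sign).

−√(9/35) ≈ -0.507093

triangle: 3!*0!*3!/7! = 36/5040
(j±m)!: 2!*1!*3!*3!*2!*1! = 144
prefactor² = (2J+1)*Δ*N² = 144/35
  k=1: −1/(1!*2!*0!*2!*0!*1!) = -1/4
Σ = -1/4  ⇒  CG² = 144/35*(-1/4)² = 9/35
CG = −√(9/35) = -0.507093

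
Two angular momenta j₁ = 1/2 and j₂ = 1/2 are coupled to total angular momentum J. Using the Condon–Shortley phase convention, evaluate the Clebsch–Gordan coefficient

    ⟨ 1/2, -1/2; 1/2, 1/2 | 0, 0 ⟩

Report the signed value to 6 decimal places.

−√(1/2) = -0.707107

j₁+j₂−J=1  J+j₁−j₂=0  J−j₁+j₂=0  j₁+j₂+J+1=2
(j₁±m₁, j₂±m₂, J±M) = (0,1,1,0,0,0)
P² = 1/2
sum k=1..1:
  [1] −1/1 = -1
S = -1
C² = P²·S² = 1/2 ; C = -0.707107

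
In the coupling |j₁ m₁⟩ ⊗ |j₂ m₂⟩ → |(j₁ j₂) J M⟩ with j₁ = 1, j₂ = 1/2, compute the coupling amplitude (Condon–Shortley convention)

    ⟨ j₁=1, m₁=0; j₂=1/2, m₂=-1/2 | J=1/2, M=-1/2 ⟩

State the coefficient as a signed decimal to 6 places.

j₁+j₂−J=1  J+j₁−j₂=1  J−j₁+j₂=0  j₁+j₂+J+1=3
(j₁±m₁, j₂±m₂, J±M) = (1,1,0,1,0,1)
P² = 1/3
sum k=0..0:
  [0] +1/1 = 1
S = 1
C² = P²·S² = 1/3 ; C = +0.577350

+√(1/3) ≈ +0.577350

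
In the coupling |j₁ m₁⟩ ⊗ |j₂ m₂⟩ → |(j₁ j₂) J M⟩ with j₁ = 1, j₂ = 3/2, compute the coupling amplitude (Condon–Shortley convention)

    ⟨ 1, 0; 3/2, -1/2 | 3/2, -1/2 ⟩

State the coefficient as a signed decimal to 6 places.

+0.258199  (= +√(1/15))

√[4·1!1!2!/5! · 1!1!1!2!1!2!] = √(4/15)
  +(−1)^0/∏(0,1,1,1,0,1)! = 1  (running 1)
  +(−1)^1/∏(1,0,0,0,1,2)! = -1/2  (running 1/2)
⟨..|..⟩ = √(4/15)·(1/2) = +0.258199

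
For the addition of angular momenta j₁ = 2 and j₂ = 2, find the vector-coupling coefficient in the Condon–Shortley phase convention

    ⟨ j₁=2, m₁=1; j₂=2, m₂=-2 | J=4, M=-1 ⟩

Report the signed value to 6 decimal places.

j₁+j₂−J=0  J+j₁−j₂=4  J−j₁+j₂=4  j₁+j₂+J+1=9
(j₁±m₁, j₂±m₂, J±M) = (3,1,0,4,3,5)
P² = 10368/7
sum k=0..0:
  [0] +1/144 = 1/144
S = 1/144
C² = P²·S² = 1/14 ; C = +0.267261

+0.267261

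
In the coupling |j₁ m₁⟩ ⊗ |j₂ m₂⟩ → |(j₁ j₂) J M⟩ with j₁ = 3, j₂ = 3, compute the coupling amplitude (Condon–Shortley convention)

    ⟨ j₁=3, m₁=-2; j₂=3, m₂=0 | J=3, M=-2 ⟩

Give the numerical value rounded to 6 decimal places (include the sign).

√[7·3!3!3!/10! · 1!5!3!3!1!5!] = √(216)
  +(−1)^2/∏(2,1,3,1,0,2)! = 1/24  (running 1/24)
  +(−1)^3/∏(3,0,2,0,1,3)! = -1/72  (running 1/36)
⟨..|..⟩ = √(216)·(1/36) = +0.408248

+0.408248  (= +√(1/6))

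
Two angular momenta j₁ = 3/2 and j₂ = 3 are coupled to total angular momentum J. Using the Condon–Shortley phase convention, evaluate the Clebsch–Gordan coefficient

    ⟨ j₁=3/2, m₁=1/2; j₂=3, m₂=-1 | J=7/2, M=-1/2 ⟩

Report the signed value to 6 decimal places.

+0.534522

triangle: 1!×2!×5!/9! = 240/362880
(j±m)!: 2!×1!×2!×4!×3!×4! = 13824
prefactor² = (2J+1)×Δ×N² = 512/7
  k=0: +1/(0!×1!×1!×2!×1!×3!) = 1/12
  k=1: −1/(1!×0!×0!×1!×2!×4!) = -1/48
Σ = 1/16  ⇒  CG² = 512/7×1/16² = 2/7
CG = +√(2/7) = +0.534522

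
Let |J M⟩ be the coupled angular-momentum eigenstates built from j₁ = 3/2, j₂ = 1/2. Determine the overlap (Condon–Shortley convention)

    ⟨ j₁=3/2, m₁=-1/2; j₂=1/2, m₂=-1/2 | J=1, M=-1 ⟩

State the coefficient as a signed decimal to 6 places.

+√(1/4) = +0.500000

√[3·1!2!0!/4! · 1!2!0!1!0!2!] = √(1)
  +(−1)^0/∏(0,1,2,0,0,0)! = 1/2  (running 1/2)
⟨..|..⟩ = √(1)·(1/2) = +0.500000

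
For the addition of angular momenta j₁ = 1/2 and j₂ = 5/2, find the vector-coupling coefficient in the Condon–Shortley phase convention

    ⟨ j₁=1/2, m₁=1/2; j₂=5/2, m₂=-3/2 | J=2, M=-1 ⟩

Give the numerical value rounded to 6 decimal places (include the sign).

+√(2/3) ≈ +0.816497

j₁+j₂−J=1  J+j₁−j₂=0  J−j₁+j₂=4  j₁+j₂+J+1=6
(j₁±m₁, j₂±m₂, J±M) = (1,0,1,4,1,3)
P² = 24
sum k=0..0:
  [0] +1/6 = 1/6
S = 1/6
C² = P²·S² = 2/3 ; C = +0.816497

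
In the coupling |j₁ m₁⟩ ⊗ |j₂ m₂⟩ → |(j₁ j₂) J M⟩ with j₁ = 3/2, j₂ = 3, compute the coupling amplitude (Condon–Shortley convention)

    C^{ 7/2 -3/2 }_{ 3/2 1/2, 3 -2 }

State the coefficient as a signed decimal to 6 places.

+0.654654  (= +√(3/7))

j₁+j₂−J=1  J+j₁−j₂=2  J−j₁+j₂=5  j₁+j₂+J+1=9
(j₁±m₁, j₂±m₂, J±M) = (2,1,1,5,2,5)
P² = 6400/21
sum k=0..1:
  [0] +1/24 = 1/24
  [1] −1/240 = -1/240
S = 3/80
C² = P²·S² = 3/7 ; C = +0.654654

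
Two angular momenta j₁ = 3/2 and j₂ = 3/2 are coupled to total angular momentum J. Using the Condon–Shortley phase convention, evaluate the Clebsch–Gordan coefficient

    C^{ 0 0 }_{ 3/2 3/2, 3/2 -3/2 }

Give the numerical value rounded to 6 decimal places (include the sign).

√[1·3!0!0!/4! · 3!0!0!3!0!0!] = √(9)
  +(−1)^0/∏(0,3,0,0,0,0)! = 1/6  (running 1/6)
⟨..|..⟩ = √(9)·(1/6) = +0.500000

+0.500000  (= +√(1/4))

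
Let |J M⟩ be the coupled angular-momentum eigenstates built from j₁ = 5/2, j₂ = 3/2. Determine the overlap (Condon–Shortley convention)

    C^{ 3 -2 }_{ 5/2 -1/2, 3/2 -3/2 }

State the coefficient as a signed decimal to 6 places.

√[7·1!4!2!/8! · 2!3!0!3!1!5!] = √(72)
  +(−1)^0/∏(0,1,3,0,1,2)! = 1/12  (running 1/12)
⟨..|..⟩ = √(72)·(1/12) = +0.707107

+0.707107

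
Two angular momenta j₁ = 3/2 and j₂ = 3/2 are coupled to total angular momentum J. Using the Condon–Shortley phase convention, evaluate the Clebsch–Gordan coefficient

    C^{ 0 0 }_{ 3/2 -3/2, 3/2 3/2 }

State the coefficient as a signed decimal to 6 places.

−√(1/4) = -0.500000

triangle: 3!·0!·0!/4! = 6/24
(j±m)!: 0!·3!·3!·0!·0!·0! = 36
prefactor² = (2J+1)·Δ·N² = 9
  k=3: −1/(3!·0!·0!·0!·0!·0!) = -1/6
Σ = -1/6  ⇒  CG² = 9·(-1/6)² = 1/4
CG = −√(1/4) = -0.500000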